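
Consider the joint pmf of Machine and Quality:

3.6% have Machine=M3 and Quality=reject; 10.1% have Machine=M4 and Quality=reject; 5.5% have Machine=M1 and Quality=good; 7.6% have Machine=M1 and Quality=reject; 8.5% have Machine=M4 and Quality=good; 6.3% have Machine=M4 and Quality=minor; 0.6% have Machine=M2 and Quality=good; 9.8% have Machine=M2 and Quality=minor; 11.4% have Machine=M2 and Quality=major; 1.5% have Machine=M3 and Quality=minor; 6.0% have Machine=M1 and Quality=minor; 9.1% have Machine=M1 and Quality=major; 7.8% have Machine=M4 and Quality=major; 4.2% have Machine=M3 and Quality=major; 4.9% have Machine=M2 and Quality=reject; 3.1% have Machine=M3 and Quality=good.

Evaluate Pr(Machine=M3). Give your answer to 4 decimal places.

P(Machine=M3) = 0.031 + 0.015 + 0.042 + 0.036 = 0.124.

0.1240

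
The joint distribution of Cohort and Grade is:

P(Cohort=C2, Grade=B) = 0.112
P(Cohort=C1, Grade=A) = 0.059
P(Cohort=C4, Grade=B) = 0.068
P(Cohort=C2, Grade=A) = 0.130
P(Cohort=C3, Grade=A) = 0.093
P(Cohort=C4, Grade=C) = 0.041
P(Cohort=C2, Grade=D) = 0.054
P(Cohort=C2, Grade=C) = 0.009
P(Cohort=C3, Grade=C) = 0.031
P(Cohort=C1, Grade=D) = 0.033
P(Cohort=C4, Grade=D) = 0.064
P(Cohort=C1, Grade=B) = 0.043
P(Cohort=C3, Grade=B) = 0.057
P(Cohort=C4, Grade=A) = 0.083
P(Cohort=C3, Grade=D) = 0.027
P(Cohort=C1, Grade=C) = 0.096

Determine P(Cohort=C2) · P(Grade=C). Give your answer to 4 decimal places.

P(Cohort=C2) = 0.130 + 0.112 + 0.009 + 0.054 = 0.305.
P(Grade=C) = 0.096 + 0.009 + 0.031 + 0.041 = 0.177.
Product: 0.305 × 0.177 = 0.0540.

0.0540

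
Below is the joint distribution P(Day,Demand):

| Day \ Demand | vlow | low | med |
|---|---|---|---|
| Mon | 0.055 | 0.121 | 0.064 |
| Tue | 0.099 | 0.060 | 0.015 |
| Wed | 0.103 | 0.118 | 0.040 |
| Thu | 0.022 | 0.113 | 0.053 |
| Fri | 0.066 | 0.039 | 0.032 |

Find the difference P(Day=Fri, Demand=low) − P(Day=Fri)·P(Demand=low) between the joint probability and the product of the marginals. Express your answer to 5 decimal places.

P(Day=Fri) = 0.066 + 0.039 + 0.032 = 0.137.
P(Demand=low) = 0.121 + 0.060 + 0.118 + 0.113 + 0.039 = 0.451.
P(Day=Fri, Demand=low) − P(Day=Fri)P(Demand=low) = 0.039 − 0.137×0.451 = -0.02279.

-0.02279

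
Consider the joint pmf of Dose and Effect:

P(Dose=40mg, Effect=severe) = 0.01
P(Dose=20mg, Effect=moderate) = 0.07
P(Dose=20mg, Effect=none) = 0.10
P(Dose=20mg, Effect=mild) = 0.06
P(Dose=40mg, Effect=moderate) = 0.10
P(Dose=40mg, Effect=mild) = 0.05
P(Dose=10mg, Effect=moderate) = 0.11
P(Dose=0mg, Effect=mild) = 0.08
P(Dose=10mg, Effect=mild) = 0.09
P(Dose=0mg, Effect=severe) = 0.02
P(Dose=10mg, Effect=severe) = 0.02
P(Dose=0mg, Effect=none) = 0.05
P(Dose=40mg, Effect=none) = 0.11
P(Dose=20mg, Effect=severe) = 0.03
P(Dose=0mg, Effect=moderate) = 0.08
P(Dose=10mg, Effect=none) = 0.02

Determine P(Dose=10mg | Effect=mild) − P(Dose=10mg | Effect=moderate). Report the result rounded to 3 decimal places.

0.016

P(Effect=mild) = 0.08 + 0.09 + 0.06 + 0.05 = 0.28; P(Dose=10mg | Effect=mild) = 0.09/0.28 = 0.3214.
P(Effect=moderate) = 0.08 + 0.11 + 0.07 + 0.10 = 0.36; P(Dose=10mg | Effect=moderate) = 0.11/0.36 = 0.3056.
Difference = 0.016.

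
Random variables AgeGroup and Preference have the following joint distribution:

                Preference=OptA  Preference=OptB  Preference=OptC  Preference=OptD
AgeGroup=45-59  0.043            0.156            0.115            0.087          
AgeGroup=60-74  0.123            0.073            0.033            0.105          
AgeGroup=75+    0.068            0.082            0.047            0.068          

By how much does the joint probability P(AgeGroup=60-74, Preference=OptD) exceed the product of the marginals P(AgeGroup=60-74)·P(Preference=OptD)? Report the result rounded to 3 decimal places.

0.018

P(AgeGroup=60-74) = 0.123 + 0.073 + 0.033 + 0.105 = 0.334.
P(Preference=OptD) = 0.087 + 0.105 + 0.068 = 0.260.
P(AgeGroup=60-74, Preference=OptD) − P(AgeGroup=60-74)P(Preference=OptD) = 0.105 − 0.334×0.260 = 0.018.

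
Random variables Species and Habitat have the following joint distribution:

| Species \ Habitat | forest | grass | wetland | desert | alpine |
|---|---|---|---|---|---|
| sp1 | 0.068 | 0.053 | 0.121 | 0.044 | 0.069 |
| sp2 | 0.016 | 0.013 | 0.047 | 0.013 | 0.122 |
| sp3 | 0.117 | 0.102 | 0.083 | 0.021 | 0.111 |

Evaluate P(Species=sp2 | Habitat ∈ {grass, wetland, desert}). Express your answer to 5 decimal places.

0.14688

P(Habitat=grass) = 0.053 + 0.013 + 0.102 = 0.168.
P(Habitat=wetland) = 0.121 + 0.047 + 0.083 = 0.251.
P(Habitat=desert) = 0.044 + 0.013 + 0.021 = 0.078.
P(Habitat ∈ {grass, wetland, desert}) = 0.168 + 0.251 + 0.078 = 0.497; P(Species=sp2, Habitat ∈ {grass, wetland, desert}) = 0.013 + 0.047 + 0.013 = 0.073.
P(Species=sp2 | Habitat ∈ {grass, wetland, desert}) = 0.073/0.497 = 0.14688.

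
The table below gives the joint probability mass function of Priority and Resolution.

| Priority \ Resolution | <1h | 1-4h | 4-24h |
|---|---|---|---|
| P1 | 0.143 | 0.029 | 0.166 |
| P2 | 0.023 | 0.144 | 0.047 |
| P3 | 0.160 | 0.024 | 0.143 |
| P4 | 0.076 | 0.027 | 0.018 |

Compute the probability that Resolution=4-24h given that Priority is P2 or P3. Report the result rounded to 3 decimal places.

0.351

P(Priority=P2) = 0.023 + 0.144 + 0.047 = 0.214.
P(Priority=P3) = 0.160 + 0.024 + 0.143 = 0.327.
P(Priority ∈ {P2, P3}) = 0.214 + 0.327 = 0.541; P(Resolution=4-24h, Priority ∈ {P2, P3}) = 0.047 + 0.143 = 0.190.
P(Resolution=4-24h | Priority ∈ {P2, P3}) = 0.190/0.541 = 0.351.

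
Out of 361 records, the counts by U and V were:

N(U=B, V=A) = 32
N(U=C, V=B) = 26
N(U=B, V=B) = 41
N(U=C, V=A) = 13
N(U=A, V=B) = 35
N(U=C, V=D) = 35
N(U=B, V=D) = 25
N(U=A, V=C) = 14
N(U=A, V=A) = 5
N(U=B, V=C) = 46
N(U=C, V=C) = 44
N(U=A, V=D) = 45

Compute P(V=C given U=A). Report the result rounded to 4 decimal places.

Total with U=A: 5 + 35 + 14 + 45 = 99.
P(V=C | U=A) = 14/99 = 0.1414.

0.1414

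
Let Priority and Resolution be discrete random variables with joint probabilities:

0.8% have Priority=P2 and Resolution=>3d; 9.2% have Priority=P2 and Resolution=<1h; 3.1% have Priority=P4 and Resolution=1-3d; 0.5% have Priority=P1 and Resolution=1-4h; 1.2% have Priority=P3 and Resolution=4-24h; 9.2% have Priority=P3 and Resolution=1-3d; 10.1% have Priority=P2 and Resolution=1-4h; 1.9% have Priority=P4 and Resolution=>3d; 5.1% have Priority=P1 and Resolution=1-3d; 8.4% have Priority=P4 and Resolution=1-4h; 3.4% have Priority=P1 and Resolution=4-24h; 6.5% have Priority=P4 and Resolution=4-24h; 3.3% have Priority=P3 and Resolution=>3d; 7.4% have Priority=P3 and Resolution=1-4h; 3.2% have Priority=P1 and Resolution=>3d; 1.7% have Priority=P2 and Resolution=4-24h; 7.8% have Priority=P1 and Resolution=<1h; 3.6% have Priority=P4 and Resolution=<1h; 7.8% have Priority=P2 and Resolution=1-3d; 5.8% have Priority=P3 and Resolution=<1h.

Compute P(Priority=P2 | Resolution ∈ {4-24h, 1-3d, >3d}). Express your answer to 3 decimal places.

0.218

P(Resolution=4-24h) = 0.034 + 0.017 + 0.012 + 0.065 = 0.128.
P(Resolution=1-3d) = 0.051 + 0.078 + 0.092 + 0.031 = 0.252.
P(Resolution=>3d) = 0.032 + 0.008 + 0.033 + 0.019 = 0.092.
P(Resolution ∈ {4-24h, 1-3d, >3d}) = 0.128 + 0.252 + 0.092 = 0.472; P(Priority=P2, Resolution ∈ {4-24h, 1-3d, >3d}) = 0.017 + 0.078 + 0.008 = 0.103.
P(Priority=P2 | Resolution ∈ {4-24h, 1-3d, >3d}) = 0.103/0.472 = 0.218.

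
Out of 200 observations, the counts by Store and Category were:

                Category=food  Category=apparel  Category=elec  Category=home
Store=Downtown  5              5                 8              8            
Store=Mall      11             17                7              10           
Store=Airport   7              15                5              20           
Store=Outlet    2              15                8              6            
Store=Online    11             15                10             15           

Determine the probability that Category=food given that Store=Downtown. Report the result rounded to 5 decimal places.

Total with Store=Downtown: 5 + 5 + 8 + 8 = 26.
P(Category=food | Store=Downtown) = 5/26 = 0.19231.

0.19231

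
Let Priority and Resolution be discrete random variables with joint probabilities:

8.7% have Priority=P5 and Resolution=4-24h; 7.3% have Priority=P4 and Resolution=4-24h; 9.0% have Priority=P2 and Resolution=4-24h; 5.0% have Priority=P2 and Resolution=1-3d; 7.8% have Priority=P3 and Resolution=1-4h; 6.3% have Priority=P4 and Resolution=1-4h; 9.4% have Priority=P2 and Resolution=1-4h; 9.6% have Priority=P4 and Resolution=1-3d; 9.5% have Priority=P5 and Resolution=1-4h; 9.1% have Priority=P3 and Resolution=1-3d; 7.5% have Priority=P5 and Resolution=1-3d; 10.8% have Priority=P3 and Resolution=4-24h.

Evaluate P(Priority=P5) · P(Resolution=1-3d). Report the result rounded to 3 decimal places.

P(Priority=P5) = 0.095 + 0.087 + 0.075 = 0.257.
P(Resolution=1-3d) = 0.050 + 0.091 + 0.096 + 0.075 = 0.312.
Product: 0.257 × 0.312 = 0.080.

0.080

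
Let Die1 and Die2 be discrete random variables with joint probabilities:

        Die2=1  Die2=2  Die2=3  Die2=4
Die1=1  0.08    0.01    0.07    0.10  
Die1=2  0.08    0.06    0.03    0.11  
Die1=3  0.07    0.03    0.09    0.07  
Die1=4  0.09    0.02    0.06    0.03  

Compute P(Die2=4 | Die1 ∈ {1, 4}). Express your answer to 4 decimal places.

P(Die1=1) = 0.08 + 0.01 + 0.07 + 0.10 = 0.26.
P(Die1=4) = 0.09 + 0.02 + 0.06 + 0.03 = 0.20.
P(Die1 ∈ {1, 4}) = 0.26 + 0.20 = 0.46; P(Die2=4, Die1 ∈ {1, 4}) = 0.10 + 0.03 = 0.13.
P(Die2=4 | Die1 ∈ {1, 4}) = 0.13/0.46 = 0.2826.

0.2826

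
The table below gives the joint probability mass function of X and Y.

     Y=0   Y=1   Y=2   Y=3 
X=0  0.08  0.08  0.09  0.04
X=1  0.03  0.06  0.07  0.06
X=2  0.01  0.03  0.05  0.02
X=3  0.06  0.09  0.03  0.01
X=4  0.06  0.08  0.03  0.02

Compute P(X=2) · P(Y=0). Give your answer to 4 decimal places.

P(X=2) = 0.01 + 0.03 + 0.05 + 0.02 = 0.11.
P(Y=0) = 0.08 + 0.03 + 0.01 + 0.06 + 0.06 = 0.24.
Product: 0.11 × 0.24 = 0.0264.

0.0264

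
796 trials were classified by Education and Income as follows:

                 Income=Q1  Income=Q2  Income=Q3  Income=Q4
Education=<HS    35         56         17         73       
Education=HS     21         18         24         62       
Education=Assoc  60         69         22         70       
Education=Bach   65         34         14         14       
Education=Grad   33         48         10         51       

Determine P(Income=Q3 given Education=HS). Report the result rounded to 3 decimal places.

Total with Education=HS: 21 + 18 + 24 + 62 = 125.
P(Income=Q3 | Education=HS) = 24/125 = 0.192.

0.192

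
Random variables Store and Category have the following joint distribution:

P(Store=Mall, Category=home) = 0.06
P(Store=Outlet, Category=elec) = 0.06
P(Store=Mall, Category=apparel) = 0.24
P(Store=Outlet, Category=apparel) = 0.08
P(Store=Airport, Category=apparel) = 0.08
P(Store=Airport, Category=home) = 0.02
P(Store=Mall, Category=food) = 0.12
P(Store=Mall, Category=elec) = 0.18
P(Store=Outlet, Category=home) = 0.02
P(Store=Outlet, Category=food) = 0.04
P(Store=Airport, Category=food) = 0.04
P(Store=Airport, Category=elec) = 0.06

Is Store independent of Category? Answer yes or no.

Every cell satisfies P(Store,Category) = P(Store)·P(Category). For instance P(Store=Airport) = 0.20, P(Category=elec) = 0.30, and 0.20×0.30 = 0.06 matches the joint entry. So Store and Category are independent.

yes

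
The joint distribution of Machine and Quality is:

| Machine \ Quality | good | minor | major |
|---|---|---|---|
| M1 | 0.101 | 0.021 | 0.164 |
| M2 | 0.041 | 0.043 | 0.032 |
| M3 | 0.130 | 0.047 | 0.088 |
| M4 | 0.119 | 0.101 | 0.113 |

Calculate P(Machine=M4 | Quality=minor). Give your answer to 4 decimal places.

P(Quality=minor) = 0.021 + 0.043 + 0.047 + 0.101 = 0.212.
P(Machine=M4 | Quality=minor) = 0.101/0.212 = 0.4764.

0.4764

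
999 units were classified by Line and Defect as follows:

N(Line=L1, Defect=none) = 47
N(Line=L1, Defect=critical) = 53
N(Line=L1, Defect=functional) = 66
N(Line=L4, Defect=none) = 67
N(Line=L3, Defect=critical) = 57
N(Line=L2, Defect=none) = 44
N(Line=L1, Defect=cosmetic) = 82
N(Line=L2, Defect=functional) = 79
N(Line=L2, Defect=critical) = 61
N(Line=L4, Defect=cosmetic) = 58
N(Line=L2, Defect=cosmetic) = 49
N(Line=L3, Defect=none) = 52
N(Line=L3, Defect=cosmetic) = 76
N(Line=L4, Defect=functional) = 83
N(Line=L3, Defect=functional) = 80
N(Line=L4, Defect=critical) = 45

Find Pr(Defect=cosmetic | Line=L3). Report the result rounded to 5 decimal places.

Total with Line=L3: 52 + 76 + 80 + 57 = 265.
P(Defect=cosmetic | Line=L3) = 76/265 = 0.28679.

0.28679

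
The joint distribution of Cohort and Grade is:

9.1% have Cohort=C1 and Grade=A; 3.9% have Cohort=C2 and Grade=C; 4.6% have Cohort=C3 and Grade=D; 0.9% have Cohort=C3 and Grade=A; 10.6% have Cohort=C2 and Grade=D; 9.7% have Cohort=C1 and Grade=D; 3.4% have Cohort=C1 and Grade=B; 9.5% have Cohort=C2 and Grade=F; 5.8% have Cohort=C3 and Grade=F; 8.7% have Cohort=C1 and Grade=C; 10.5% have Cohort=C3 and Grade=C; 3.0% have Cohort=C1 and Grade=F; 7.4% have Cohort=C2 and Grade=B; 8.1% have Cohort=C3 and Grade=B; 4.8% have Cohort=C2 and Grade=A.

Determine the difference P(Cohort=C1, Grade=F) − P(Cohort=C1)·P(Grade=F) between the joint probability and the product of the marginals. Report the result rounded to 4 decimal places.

P(Cohort=C1) = 0.091 + 0.034 + 0.087 + 0.097 + 0.030 = 0.339.
P(Grade=F) = 0.030 + 0.095 + 0.058 = 0.183.
P(Cohort=C1, Grade=F) − P(Cohort=C1)P(Grade=F) = 0.030 − 0.339×0.183 = -0.0320.

-0.0320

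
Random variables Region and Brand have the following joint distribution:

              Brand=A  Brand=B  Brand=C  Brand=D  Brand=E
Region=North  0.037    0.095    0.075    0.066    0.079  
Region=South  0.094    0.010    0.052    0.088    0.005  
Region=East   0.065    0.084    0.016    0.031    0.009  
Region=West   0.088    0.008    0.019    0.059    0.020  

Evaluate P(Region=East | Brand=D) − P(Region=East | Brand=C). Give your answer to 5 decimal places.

0.02828

P(Brand=D) = 0.066 + 0.088 + 0.031 + 0.059 = 0.244; P(Region=East | Brand=D) = 0.031/0.244 = 0.127049.
P(Brand=C) = 0.075 + 0.052 + 0.016 + 0.019 = 0.162; P(Region=East | Brand=C) = 0.016/0.162 = 0.098765.
Difference = 0.02828.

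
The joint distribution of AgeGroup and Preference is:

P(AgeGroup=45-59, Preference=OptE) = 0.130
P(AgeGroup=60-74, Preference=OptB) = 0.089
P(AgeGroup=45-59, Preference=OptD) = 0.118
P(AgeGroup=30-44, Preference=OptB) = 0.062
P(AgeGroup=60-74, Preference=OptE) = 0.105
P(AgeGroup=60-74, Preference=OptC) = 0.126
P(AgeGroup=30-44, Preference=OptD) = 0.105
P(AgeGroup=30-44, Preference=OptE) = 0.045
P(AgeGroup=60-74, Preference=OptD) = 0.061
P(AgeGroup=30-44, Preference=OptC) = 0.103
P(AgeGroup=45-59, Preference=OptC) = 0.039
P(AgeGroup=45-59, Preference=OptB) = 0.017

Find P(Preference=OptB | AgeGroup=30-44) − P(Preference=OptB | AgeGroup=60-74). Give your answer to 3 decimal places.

-0.037

P(AgeGroup=30-44) = 0.062 + 0.103 + 0.105 + 0.045 = 0.315; P(Preference=OptB | AgeGroup=30-44) = 0.062/0.315 = 0.1968.
P(AgeGroup=60-74) = 0.089 + 0.126 + 0.061 + 0.105 = 0.381; P(Preference=OptB | AgeGroup=60-74) = 0.089/0.381 = 0.2336.
Difference = -0.037.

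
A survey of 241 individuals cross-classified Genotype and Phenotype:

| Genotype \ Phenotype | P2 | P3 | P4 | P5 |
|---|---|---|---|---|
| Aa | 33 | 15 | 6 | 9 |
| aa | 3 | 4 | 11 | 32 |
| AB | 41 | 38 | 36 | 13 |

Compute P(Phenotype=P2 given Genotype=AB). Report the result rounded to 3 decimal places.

Total with Genotype=AB: 41 + 38 + 36 + 13 = 128.
P(Phenotype=P2 | Genotype=AB) = 41/128 = 0.320.

0.320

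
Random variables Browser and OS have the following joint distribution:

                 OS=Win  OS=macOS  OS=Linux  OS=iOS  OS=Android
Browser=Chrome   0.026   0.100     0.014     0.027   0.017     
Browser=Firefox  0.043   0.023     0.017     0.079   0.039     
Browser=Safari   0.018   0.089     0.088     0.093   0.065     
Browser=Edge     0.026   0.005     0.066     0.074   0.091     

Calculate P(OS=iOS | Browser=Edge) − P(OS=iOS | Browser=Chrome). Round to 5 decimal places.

P(Browser=Edge) = 0.026 + 0.005 + 0.066 + 0.074 + 0.091 = 0.262; P(OS=iOS | Browser=Edge) = 0.074/0.262 = 0.282443.
P(Browser=Chrome) = 0.026 + 0.100 + 0.014 + 0.027 + 0.017 = 0.184; P(OS=iOS | Browser=Chrome) = 0.027/0.184 = 0.146739.
Difference = 0.13570.

0.13570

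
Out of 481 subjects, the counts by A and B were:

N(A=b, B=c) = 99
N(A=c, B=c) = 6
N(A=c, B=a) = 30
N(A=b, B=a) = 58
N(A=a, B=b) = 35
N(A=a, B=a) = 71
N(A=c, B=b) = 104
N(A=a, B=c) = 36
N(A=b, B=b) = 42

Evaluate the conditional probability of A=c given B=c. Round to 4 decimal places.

Total with B=c: 36 + 99 + 6 = 141.
P(A=c | B=c) = 6/141 = 0.0426.

0.0426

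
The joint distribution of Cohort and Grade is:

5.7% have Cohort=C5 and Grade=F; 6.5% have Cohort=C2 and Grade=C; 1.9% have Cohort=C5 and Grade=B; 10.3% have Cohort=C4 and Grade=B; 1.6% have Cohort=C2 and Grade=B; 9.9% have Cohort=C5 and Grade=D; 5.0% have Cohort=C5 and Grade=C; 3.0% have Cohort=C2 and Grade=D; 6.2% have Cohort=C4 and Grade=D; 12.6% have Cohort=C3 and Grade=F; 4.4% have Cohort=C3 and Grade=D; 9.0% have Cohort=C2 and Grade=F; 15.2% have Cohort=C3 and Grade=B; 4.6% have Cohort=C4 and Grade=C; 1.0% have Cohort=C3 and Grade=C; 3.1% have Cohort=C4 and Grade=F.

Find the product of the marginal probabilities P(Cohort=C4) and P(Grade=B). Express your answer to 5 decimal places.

0.07018

P(Cohort=C4) = 0.103 + 0.046 + 0.062 + 0.031 = 0.242.
P(Grade=B) = 0.016 + 0.152 + 0.103 + 0.019 = 0.290.
Product: 0.242 × 0.290 = 0.07018.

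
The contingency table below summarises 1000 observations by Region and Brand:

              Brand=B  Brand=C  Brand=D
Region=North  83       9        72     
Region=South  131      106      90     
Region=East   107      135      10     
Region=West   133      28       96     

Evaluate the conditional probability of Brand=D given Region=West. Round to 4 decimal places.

Total with Region=West: 133 + 28 + 96 = 257.
P(Brand=D | Region=West) = 96/257 = 0.3735.

0.3735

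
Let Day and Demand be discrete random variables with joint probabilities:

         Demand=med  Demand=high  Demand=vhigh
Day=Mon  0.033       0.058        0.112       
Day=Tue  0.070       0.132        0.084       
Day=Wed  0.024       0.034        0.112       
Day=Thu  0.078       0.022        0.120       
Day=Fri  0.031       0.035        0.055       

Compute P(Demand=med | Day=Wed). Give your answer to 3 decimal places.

P(Day=Wed) = 0.024 + 0.034 + 0.112 = 0.170.
P(Demand=med | Day=Wed) = 0.024/0.170 = 0.141.

0.141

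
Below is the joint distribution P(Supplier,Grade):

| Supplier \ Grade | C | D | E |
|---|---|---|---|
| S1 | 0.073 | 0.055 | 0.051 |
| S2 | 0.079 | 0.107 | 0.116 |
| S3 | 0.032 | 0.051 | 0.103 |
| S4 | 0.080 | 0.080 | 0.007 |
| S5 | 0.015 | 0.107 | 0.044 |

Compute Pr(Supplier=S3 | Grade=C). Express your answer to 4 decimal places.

P(Grade=C) = 0.073 + 0.079 + 0.032 + 0.080 + 0.015 = 0.279.
P(Supplier=S3 | Grade=C) = 0.032/0.279 = 0.1147.

0.1147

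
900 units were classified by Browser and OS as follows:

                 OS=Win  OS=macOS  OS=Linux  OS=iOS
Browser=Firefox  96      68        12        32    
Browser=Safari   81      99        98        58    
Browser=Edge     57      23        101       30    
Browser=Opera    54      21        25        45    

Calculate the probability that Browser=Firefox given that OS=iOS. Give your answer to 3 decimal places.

0.194

Total with OS=iOS: 32 + 58 + 30 + 45 = 165.
P(Browser=Firefox | OS=iOS) = 32/165 = 0.194.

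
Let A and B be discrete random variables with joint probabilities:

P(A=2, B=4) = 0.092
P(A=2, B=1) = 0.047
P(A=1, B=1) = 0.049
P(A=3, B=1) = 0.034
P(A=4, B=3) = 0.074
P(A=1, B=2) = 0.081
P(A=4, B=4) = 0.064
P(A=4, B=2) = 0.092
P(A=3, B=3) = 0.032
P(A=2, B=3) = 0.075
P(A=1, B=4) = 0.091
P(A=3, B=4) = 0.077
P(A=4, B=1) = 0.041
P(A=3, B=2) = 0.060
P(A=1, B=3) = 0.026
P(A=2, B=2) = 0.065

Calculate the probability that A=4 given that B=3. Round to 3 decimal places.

0.357

P(B=3) = 0.026 + 0.075 + 0.032 + 0.074 = 0.207.
P(A=4 | B=3) = 0.074/0.207 = 0.357.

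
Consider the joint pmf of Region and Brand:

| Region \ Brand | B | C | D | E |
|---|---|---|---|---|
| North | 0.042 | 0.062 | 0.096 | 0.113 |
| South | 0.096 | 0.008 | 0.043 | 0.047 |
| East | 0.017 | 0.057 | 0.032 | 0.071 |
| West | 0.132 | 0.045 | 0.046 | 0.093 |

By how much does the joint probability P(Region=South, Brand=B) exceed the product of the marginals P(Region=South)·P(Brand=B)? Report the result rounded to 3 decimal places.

0.040

P(Region=South) = 0.096 + 0.008 + 0.043 + 0.047 = 0.194.
P(Brand=B) = 0.042 + 0.096 + 0.017 + 0.132 = 0.287.
P(Region=South, Brand=B) − P(Region=South)P(Brand=B) = 0.096 − 0.194×0.287 = 0.040.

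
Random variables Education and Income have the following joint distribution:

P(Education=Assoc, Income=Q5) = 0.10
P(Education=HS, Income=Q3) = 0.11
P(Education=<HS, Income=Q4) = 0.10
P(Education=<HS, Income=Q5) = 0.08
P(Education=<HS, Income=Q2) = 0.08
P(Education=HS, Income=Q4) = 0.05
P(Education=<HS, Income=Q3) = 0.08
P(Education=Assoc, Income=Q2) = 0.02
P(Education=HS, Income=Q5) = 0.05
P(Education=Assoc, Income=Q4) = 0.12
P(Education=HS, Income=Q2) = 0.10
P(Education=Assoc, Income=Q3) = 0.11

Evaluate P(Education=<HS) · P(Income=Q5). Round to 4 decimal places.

P(Education=<HS) = 0.08 + 0.08 + 0.10 + 0.08 = 0.34.
P(Income=Q5) = 0.08 + 0.05 + 0.10 = 0.23.
Product: 0.34 × 0.23 = 0.0782.

0.0782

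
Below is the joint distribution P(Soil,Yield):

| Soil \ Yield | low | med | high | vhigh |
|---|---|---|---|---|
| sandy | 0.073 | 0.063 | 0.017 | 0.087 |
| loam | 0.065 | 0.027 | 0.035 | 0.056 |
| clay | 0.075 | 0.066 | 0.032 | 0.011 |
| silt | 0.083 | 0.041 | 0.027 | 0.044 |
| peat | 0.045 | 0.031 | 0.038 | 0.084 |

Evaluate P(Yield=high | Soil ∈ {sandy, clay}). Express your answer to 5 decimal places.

0.11557

P(Soil=sandy) = 0.073 + 0.063 + 0.017 + 0.087 = 0.240.
P(Soil=clay) = 0.075 + 0.066 + 0.032 + 0.011 = 0.184.
P(Soil ∈ {sandy, clay}) = 0.240 + 0.184 = 0.424; P(Yield=high, Soil ∈ {sandy, clay}) = 0.017 + 0.032 = 0.049.
P(Yield=high | Soil ∈ {sandy, clay}) = 0.049/0.424 = 0.11557.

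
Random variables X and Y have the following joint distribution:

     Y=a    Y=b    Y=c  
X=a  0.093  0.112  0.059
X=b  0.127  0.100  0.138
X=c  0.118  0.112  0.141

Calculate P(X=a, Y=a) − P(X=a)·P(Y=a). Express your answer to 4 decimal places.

0.0038

P(X=a) = 0.093 + 0.112 + 0.059 = 0.264.
P(Y=a) = 0.093 + 0.127 + 0.118 = 0.338.
P(X=a, Y=a) − P(X=a)P(Y=a) = 0.093 − 0.264×0.338 = 0.0038.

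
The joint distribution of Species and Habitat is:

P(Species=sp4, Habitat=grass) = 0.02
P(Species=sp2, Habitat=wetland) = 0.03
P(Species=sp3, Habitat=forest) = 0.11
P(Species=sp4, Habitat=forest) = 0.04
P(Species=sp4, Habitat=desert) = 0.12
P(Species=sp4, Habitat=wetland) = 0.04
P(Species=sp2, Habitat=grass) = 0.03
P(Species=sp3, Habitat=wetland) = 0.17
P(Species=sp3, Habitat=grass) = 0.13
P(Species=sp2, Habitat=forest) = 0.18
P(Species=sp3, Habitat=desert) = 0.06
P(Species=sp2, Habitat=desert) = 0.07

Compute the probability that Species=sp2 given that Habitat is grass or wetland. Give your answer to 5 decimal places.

P(Habitat=grass) = 0.03 + 0.13 + 0.02 = 0.18.
P(Habitat=wetland) = 0.03 + 0.17 + 0.04 = 0.24.
P(Habitat ∈ {grass, wetland}) = 0.18 + 0.24 = 0.42; P(Species=sp2, Habitat ∈ {grass, wetland}) = 0.03 + 0.03 = 0.06.
P(Species=sp2 | Habitat ∈ {grass, wetland}) = 0.06/0.42 = 0.14286.

0.14286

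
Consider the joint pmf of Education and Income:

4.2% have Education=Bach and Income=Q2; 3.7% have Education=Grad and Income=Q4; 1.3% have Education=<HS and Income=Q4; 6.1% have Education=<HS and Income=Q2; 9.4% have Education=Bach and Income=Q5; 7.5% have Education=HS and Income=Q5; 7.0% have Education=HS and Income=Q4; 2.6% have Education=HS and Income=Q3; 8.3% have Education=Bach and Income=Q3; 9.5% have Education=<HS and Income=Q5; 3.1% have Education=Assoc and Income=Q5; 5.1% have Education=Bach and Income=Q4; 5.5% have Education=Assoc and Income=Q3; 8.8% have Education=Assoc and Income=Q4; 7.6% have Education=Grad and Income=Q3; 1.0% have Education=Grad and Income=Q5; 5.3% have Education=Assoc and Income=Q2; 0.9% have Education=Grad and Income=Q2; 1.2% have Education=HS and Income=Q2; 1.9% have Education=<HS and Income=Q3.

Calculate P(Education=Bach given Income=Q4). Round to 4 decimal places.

P(Income=Q4) = 0.013 + 0.070 + 0.088 + 0.051 + 0.037 = 0.259.
P(Education=Bach | Income=Q4) = 0.051/0.259 = 0.1969.

0.1969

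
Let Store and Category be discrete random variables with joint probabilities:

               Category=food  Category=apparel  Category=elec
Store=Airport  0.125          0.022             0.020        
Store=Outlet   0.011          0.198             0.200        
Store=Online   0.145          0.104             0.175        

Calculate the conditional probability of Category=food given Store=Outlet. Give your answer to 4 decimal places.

0.0269

P(Store=Outlet) = 0.011 + 0.198 + 0.200 = 0.409.
P(Category=food | Store=Outlet) = 0.011/0.409 = 0.0269.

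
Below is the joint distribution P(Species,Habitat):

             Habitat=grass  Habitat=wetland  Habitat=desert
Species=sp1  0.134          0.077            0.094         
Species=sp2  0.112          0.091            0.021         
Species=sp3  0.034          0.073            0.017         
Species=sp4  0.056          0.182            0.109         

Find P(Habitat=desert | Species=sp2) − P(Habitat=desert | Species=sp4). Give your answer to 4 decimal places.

-0.2204

P(Species=sp2) = 0.112 + 0.091 + 0.021 = 0.224; P(Habitat=desert | Species=sp2) = 0.021/0.224 = 0.09375.
P(Species=sp4) = 0.056 + 0.182 + 0.109 = 0.347; P(Habitat=desert | Species=sp4) = 0.109/0.347 = 0.31412.
Difference = -0.2204.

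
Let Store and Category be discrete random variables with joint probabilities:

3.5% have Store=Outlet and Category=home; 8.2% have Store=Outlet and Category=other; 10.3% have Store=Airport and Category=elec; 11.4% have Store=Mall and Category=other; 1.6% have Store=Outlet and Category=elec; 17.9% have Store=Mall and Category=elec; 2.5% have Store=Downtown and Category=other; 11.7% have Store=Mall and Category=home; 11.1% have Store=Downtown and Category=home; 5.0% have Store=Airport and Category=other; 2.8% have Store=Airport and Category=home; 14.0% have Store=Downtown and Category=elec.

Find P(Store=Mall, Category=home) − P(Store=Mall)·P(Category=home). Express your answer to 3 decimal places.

P(Store=Mall) = 0.179 + 0.117 + 0.114 = 0.410.
P(Category=home) = 0.111 + 0.117 + 0.028 + 0.035 = 0.291.
P(Store=Mall, Category=home) − P(Store=Mall)P(Category=home) = 0.117 − 0.410×0.291 = -0.002.

-0.002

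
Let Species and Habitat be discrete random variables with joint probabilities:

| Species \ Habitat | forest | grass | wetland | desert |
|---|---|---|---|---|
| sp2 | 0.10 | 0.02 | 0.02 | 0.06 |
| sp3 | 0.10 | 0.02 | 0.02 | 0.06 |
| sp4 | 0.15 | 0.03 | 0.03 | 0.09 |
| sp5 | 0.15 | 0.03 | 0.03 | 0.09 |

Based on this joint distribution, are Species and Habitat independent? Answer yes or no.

yes

Every cell satisfies P(Species,Habitat) = P(Species)·P(Habitat). For instance P(Species=sp3) = 0.20, P(Habitat=grass) = 0.10, and 0.20×0.10 = 0.02 matches the joint entry. So Species and Habitat are independent.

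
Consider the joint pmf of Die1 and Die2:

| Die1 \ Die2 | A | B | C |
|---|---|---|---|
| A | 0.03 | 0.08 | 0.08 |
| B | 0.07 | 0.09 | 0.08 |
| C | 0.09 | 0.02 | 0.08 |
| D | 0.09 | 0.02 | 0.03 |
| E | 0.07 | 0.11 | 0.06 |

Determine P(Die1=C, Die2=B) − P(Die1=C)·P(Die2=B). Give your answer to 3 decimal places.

-0.041

P(Die1=C) = 0.09 + 0.02 + 0.08 = 0.19.
P(Die2=B) = 0.08 + 0.09 + 0.02 + 0.02 + 0.11 = 0.32.
P(Die1=C, Die2=B) − P(Die1=C)P(Die2=B) = 0.02 − 0.19×0.32 = -0.041.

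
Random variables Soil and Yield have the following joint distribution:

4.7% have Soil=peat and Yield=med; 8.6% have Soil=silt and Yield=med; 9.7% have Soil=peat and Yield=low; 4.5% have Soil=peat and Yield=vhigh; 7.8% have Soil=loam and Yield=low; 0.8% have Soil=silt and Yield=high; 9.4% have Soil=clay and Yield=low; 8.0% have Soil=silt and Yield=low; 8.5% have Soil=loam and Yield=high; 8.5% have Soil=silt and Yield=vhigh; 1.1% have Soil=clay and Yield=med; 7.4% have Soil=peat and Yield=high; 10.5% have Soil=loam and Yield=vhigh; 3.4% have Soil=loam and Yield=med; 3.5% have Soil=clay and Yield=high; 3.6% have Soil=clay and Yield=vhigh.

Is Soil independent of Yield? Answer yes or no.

no

P(Soil=silt) = 0.259 and P(Yield=high) = 0.202, so their product is 0.05232, but P(Soil=silt, Yield=high) = 0.008. Since these differ, Soil and Yield are not independent.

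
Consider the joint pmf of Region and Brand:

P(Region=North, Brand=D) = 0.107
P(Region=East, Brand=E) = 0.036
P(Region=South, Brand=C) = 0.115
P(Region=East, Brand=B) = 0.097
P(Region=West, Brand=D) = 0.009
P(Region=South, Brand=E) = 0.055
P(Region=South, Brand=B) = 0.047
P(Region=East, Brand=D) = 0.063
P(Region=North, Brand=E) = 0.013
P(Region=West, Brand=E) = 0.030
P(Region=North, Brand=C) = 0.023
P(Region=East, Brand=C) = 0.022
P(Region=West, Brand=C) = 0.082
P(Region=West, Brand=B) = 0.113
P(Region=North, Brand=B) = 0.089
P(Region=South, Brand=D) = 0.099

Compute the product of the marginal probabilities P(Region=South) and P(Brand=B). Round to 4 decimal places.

P(Region=South) = 0.047 + 0.115 + 0.099 + 0.055 = 0.316.
P(Brand=B) = 0.089 + 0.047 + 0.097 + 0.113 = 0.346.
Product: 0.316 × 0.346 = 0.1093.

0.1093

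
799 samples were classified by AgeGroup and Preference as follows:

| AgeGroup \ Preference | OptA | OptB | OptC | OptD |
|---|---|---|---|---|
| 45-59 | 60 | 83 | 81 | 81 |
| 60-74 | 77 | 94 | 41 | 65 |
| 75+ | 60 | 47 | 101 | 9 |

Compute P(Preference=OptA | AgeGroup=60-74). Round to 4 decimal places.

Total with AgeGroup=60-74: 77 + 94 + 41 + 65 = 277.
P(Preference=OptA | AgeGroup=60-74) = 77/277 = 0.2780.

0.2780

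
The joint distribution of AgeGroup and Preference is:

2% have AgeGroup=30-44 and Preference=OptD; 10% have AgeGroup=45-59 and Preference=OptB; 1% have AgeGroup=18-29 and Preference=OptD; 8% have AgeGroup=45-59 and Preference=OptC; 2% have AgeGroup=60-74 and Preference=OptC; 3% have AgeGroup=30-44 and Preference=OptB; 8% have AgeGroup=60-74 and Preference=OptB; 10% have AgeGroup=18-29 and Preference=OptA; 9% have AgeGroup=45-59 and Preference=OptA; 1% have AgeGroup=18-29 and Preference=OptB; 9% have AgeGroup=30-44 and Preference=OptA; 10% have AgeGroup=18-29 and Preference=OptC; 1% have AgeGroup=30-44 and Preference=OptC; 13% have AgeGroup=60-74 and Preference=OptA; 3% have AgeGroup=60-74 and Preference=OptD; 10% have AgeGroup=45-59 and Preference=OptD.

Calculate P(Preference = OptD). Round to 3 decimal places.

0.160

P(Preference=OptD) = 0.01 + 0.02 + 0.10 + 0.03 = 0.16.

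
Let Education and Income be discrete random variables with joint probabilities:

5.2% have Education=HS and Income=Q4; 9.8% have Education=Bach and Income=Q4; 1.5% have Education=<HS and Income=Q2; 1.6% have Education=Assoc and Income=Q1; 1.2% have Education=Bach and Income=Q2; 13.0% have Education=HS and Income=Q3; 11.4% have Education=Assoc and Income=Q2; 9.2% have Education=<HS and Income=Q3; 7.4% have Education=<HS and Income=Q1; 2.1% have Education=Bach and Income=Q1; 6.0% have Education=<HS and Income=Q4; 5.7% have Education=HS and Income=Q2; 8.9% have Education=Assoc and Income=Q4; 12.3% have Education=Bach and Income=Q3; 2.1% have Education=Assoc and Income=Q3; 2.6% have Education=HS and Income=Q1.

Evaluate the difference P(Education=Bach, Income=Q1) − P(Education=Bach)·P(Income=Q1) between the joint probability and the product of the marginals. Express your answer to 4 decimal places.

-0.0138

P(Education=Bach) = 0.021 + 0.012 + 0.123 + 0.098 = 0.254.
P(Income=Q1) = 0.074 + 0.026 + 0.016 + 0.021 = 0.137.
P(Education=Bach, Income=Q1) − P(Education=Bach)P(Income=Q1) = 0.021 − 0.254×0.137 = -0.0138.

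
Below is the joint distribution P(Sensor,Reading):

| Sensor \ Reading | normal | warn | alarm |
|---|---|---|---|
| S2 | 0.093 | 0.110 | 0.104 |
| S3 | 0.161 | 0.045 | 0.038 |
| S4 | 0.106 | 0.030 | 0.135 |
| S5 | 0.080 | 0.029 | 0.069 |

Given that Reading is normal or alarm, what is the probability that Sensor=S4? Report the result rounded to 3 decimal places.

P(Reading=normal) = 0.093 + 0.161 + 0.106 + 0.080 = 0.440.
P(Reading=alarm) = 0.104 + 0.038 + 0.135 + 0.069 = 0.346.
P(Reading ∈ {normal, alarm}) = 0.440 + 0.346 = 0.786; P(Sensor=S4, Reading ∈ {normal, alarm}) = 0.106 + 0.135 = 0.241.
P(Sensor=S4 | Reading ∈ {normal, alarm}) = 0.241/0.786 = 0.307.

0.307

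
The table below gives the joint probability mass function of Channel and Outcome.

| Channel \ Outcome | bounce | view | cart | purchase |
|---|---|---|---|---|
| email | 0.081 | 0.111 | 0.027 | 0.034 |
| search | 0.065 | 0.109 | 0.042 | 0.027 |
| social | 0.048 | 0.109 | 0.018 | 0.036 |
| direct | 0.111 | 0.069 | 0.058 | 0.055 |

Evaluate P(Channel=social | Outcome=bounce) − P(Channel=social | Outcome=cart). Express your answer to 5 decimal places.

0.03324

P(Outcome=bounce) = 0.081 + 0.065 + 0.048 + 0.111 = 0.305; P(Channel=social | Outcome=bounce) = 0.048/0.305 = 0.157377.
P(Outcome=cart) = 0.027 + 0.042 + 0.018 + 0.058 = 0.145; P(Channel=social | Outcome=cart) = 0.018/0.145 = 0.124138.
Difference = 0.03324.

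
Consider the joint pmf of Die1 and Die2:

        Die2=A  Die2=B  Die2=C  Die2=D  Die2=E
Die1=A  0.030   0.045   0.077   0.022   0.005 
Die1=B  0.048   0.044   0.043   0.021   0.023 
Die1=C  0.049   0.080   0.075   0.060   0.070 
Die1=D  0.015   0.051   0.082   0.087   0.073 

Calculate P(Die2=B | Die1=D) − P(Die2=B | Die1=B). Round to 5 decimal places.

-0.08023

P(Die1=D) = 0.015 + 0.051 + 0.082 + 0.087 + 0.073 = 0.308; P(Die2=B | Die1=D) = 0.051/0.308 = 0.165584.
P(Die1=B) = 0.048 + 0.044 + 0.043 + 0.021 + 0.023 = 0.179; P(Die2=B | Die1=B) = 0.044/0.179 = 0.245810.
Difference = -0.08023.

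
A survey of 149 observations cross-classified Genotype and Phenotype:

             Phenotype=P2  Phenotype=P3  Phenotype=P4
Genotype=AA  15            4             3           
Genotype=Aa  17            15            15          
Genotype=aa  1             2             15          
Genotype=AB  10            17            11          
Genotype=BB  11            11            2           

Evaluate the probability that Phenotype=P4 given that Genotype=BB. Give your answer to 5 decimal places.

0.08333

Total with Genotype=BB: 11 + 11 + 2 = 24.
P(Phenotype=P4 | Genotype=BB) = 2/24 = 0.08333.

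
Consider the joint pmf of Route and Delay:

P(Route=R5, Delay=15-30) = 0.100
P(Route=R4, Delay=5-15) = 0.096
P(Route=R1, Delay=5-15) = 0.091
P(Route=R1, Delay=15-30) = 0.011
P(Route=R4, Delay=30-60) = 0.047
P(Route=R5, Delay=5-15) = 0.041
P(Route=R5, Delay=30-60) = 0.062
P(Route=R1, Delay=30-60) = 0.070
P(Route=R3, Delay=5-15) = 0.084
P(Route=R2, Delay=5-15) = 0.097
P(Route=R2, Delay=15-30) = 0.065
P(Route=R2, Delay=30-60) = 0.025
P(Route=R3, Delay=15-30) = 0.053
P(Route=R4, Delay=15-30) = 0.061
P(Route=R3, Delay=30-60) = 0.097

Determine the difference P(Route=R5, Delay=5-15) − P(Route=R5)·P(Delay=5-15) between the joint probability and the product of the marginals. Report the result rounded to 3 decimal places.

P(Route=R5) = 0.041 + 0.100 + 0.062 = 0.203.
P(Delay=5-15) = 0.091 + 0.097 + 0.084 + 0.096 + 0.041 = 0.409.
P(Route=R5, Delay=5-15) − P(Route=R5)P(Delay=5-15) = 0.041 − 0.203×0.409 = -0.042.

-0.042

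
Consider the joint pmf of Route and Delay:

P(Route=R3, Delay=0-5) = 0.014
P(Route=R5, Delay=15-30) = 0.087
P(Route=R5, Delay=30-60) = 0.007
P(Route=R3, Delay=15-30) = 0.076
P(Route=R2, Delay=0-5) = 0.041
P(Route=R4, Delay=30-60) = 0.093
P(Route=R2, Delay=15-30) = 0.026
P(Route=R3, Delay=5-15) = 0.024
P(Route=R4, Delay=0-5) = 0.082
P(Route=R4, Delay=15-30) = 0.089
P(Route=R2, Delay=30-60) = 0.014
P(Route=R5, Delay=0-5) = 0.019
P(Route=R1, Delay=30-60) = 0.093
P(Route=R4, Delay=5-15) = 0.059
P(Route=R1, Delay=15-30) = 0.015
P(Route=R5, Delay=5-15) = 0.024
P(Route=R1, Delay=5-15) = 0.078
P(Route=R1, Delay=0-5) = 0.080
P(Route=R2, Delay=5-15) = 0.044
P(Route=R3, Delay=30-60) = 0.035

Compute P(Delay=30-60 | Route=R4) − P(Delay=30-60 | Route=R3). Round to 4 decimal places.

P(Route=R4) = 0.082 + 0.059 + 0.089 + 0.093 = 0.323; P(Delay=30-60 | Route=R4) = 0.093/0.323 = 0.28793.
P(Route=R3) = 0.014 + 0.024 + 0.076 + 0.035 = 0.149; P(Delay=30-60 | Route=R3) = 0.035/0.149 = 0.23490.
Difference = 0.0530.

0.0530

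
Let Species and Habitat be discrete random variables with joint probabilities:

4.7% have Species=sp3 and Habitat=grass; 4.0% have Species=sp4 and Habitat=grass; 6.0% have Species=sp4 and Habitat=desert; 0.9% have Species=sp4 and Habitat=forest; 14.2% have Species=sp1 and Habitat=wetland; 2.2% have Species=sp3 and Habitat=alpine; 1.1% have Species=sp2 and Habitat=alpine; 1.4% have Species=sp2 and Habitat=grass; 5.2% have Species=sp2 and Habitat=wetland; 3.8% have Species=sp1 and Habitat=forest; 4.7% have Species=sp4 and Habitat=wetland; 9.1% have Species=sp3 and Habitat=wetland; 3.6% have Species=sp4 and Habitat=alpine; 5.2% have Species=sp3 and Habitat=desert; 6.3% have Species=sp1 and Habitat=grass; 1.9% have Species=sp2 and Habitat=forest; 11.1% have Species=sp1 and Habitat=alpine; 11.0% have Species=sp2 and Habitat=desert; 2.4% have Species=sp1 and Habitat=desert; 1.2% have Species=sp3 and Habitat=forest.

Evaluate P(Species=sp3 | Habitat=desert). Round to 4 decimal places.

P(Habitat=desert) = 0.024 + 0.110 + 0.052 + 0.060 = 0.246.
P(Species=sp3 | Habitat=desert) = 0.052/0.246 = 0.2114.

0.2114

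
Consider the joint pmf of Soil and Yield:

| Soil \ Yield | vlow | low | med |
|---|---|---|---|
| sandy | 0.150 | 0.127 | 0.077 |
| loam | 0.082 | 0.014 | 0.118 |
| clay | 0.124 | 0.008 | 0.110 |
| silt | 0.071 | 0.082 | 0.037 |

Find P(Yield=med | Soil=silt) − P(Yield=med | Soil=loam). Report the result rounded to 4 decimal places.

-0.3567

P(Soil=silt) = 0.071 + 0.082 + 0.037 = 0.190; P(Yield=med | Soil=silt) = 0.037/0.190 = 0.19474.
P(Soil=loam) = 0.082 + 0.014 + 0.118 = 0.214; P(Yield=med | Soil=loam) = 0.118/0.214 = 0.55140.
Difference = -0.3567.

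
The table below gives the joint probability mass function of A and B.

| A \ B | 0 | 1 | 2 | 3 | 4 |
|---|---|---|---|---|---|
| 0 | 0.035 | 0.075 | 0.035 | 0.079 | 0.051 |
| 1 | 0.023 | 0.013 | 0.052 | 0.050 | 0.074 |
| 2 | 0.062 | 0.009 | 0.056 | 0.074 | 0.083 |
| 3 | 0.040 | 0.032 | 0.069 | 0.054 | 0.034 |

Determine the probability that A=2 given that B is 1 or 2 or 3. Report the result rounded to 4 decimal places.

P(B=1) = 0.075 + 0.013 + 0.009 + 0.032 = 0.129.
P(B=2) = 0.035 + 0.052 + 0.056 + 0.069 = 0.212.
P(B=3) = 0.079 + 0.050 + 0.074 + 0.054 = 0.257.
P(B ∈ {1, 2, 3}) = 0.129 + 0.212 + 0.257 = 0.598; P(A=2, B ∈ {1, 2, 3}) = 0.009 + 0.056 + 0.074 = 0.139.
P(A=2 | B ∈ {1, 2, 3}) = 0.139/0.598 = 0.2324.

0.2324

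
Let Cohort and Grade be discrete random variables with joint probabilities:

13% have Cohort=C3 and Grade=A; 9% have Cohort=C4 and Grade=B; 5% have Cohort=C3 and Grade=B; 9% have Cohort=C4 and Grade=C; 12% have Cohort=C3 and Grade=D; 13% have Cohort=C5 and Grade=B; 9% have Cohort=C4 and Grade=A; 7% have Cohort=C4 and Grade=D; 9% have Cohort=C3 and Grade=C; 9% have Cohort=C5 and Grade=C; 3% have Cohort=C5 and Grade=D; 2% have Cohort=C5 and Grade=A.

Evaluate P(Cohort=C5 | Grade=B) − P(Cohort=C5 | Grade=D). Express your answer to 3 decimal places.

P(Grade=B) = 0.05 + 0.09 + 0.13 = 0.27; P(Cohort=C5 | Grade=B) = 0.13/0.27 = 0.4815.
P(Grade=D) = 0.12 + 0.07 + 0.03 = 0.22; P(Cohort=C5 | Grade=D) = 0.03/0.22 = 0.1364.
Difference = 0.345.

0.345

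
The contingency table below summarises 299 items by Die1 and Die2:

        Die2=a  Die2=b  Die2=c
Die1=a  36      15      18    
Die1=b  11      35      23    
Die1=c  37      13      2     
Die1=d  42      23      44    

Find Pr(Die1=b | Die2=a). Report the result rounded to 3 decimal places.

0.087

Total with Die2=a: 36 + 11 + 37 + 42 = 126.
P(Die1=b | Die2=a) = 11/126 = 0.087.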